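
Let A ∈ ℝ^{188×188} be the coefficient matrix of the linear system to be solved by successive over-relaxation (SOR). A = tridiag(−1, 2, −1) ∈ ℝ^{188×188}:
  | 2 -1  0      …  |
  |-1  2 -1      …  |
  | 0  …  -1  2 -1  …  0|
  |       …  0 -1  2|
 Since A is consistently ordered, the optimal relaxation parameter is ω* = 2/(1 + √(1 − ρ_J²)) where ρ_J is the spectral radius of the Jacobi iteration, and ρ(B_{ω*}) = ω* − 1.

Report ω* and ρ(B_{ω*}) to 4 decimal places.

½·tridiag(1,0,1) at n=188: λ_k = cos(kπ/189); max |λ| at k=1 ⇒ ρ_J = cos(π/189) ≈ 0.9999.
root = sin(π/189) = 0.01662  (since 1−cos² = sin²).
So ω* = 2/1.01662 = 1.9673 (Young).
Hence ρ(B_{ω*}) = 1.9673 − 1 = 0.9673.

ω* = 1.9673, ρ_SOR = 0.9673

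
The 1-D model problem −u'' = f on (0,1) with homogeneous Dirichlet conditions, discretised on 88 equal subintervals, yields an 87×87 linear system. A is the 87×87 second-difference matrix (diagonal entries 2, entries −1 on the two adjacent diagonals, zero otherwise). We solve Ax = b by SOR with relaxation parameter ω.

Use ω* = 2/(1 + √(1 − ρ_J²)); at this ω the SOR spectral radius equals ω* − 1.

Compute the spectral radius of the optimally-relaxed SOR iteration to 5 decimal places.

ρ_SOR = 0.93108

B_J for the 87×87 system has eigenvalues cos(kπ/88); ρ_J = cos(π/88) = 0.99936.
√(1−ρ_J²) simplifies to sin(π/88) = 0.035692.
ω* = 2/(1 + 0.035692) = 2/1.035692 = 1.93108.
ρ(B_{ω*}) = ω*−1 = 0.93108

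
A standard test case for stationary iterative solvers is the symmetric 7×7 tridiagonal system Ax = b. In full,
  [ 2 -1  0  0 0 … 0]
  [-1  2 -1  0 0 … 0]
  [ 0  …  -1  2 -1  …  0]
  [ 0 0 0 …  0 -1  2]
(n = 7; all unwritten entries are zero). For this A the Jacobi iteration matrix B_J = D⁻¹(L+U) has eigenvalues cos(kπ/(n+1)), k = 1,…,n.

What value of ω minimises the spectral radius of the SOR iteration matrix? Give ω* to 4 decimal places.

[ρ_J] n=7: ρ(B_J) = cos(π/(n+1)) = cos(π/8) = 0.9239.
√(1−ρ_J²) = |sin(π/8)| = 0.38268
ω* = 2 / (1 + 0.38268) = 2 / 1.38268 ≈ 1.4465.
At ω = 1.4465 every |λ(B_ω)| = ω−1, so ρ_SOR = 0.4465.

ω* = 1.4465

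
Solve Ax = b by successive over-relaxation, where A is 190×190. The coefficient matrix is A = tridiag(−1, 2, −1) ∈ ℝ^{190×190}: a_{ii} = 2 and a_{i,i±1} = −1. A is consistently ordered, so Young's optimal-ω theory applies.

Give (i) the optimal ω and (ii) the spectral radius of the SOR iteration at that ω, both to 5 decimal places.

ω* = 1.96764, ρ_SOR = 0.96764

With n=190, ρ(Jacobi) = cos(π/191) = 0.99986.
√(1−ρ_J²) simplifies to sin(π/191) = 0.016447.
So ω* = 2/1.016447 = 1.96764 (Young).
ρ_SOR = ω* − 1 = 1.96764 − 1 = 0.96764.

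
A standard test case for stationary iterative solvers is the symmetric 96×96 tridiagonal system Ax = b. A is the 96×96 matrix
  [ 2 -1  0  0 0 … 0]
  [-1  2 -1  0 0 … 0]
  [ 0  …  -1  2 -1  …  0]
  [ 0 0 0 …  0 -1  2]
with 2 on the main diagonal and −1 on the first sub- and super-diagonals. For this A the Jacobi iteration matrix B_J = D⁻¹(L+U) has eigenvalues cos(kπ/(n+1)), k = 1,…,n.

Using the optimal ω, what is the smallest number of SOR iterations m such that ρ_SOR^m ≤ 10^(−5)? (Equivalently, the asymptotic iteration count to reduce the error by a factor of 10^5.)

m = 178

spectrum of D⁻¹(L+U) = {cos(kπ/97) : 1≤k≤96}; ρ_J = cos(π/97) = 0.9994756.
√(1 − cos²(π/97)) = sin(π/97) ≈ 0.0323819.
Then 2/(1+√(1−ρ_J²)) = 2/(1+0.0323819); ω* = 2/1.0323819 = 1.9372676.
[ρ_SOR] ω* − 1 = 0.9372676.
(0.9372676)^m ≤ 10^{−5}  ⇒  m·ln(0.9372676) ≤ −5·ln10  ⇒  m ≥ 177.706  ⇒  m = 178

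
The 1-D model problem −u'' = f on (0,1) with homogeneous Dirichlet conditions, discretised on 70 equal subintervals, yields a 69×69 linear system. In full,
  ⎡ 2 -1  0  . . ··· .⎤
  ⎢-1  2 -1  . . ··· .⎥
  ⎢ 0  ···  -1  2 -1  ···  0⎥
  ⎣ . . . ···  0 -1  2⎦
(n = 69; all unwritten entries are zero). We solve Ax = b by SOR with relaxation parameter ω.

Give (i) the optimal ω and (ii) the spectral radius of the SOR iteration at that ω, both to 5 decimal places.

ω* = 1.91412, ρ_SOR = 0.91412

n=69: λ(B_J) = 1 − λ(A)/2 = cos(kπ/70); k=1 gives ρ_J = 0.99899.
1 − cos²(π/70) = sin²(π/70) ⇒ √(1−ρ_J²) = sin(π/70) = 0.044865.
ω* = 2/(1+0.044865) = 1.91412
and ρ(B_{ω*}) = 1.91412 − 1 = 0.91412.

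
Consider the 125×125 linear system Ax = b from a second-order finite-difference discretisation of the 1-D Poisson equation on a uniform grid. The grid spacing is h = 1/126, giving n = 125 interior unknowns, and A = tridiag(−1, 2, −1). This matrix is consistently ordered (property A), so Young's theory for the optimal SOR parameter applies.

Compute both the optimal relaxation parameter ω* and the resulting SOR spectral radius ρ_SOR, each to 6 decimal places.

ω* = 1.951351, ρ_SOR = 0.951351

B_J for the 125×125 system has eigenvalues cos(kπ/126); ρ_J = cos(π/126) = 0.999689.
√(1−ρ_J²) = |sin(π/126)| = 0.0249307
ω* = 2/(1 + 0.0249307) = 2/1.0249307 = 1.951351.
and ρ(B_{ω*}) = 1.951351 − 1 = 0.951351.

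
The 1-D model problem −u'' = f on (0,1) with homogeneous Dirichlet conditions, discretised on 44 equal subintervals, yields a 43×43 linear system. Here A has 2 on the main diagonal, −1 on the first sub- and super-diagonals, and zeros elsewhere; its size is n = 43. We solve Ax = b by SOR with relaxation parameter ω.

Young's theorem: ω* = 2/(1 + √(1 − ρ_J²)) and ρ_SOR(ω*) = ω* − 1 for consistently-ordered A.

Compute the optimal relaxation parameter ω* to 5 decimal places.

n=43: λ(B_J) = 1 − λ(A)/2 = cos(kπ/44); k=1 gives ρ_J = 0.99745.
root = sin(π/44) = 0.071339  (since 1−cos² = sin²).
Young: ω* = 2/(1+√(1−ρ_J²)) = 2/(1+0.071339) = 2/1.071339 = 1.86682.
ρ(B_{ω*}) = ω*−1 = 0.86682

ω* = 1.86682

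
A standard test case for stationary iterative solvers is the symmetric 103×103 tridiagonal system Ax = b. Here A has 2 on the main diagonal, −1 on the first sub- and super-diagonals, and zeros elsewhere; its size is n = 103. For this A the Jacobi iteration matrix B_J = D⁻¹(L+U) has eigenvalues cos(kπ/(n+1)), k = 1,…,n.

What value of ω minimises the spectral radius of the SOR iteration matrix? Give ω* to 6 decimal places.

ω* = 1.941365

spectrum of D⁻¹(L+U) = {cos(kπ/104) : 1≤k≤103}; ρ_J = cos(π/104) = 0.999544.
√(1−ρ_J²) = |sin(π/104)| = 0.0302030
[ω*] 2 ÷ (1 + 0.0302030) = 2 ÷ 1.0302030 = 1.941365.
ρ_SOR = ω* − 1 ≈ 0.941365.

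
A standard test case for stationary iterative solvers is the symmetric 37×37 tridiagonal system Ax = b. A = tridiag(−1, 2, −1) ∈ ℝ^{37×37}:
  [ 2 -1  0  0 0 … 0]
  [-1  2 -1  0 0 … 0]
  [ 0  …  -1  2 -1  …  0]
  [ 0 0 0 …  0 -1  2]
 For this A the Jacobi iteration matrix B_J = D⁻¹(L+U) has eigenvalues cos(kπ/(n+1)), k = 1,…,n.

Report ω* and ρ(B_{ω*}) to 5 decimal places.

B_J for the 37×37 system has eigenvalues cos(kπ/38); ρ_J = cos(π/38) = 0.99658.
√(1−ρ_J²) = |sin(π/38)| = 0.082579
ω* = 2/(1+0.082579) = 1.84744
[ρ_SOR] ω* − 1 = 0.84744.

ω* = 1.84744, ρ_SOR = 0.84744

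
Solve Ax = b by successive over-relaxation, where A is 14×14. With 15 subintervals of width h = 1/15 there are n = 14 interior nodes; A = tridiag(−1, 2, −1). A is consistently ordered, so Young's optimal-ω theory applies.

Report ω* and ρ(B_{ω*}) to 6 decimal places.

B_J for the 14×14 system has eigenvalues cos(kπ/15); ρ_J = cos(π/15) = 0.978148.
√(1−ρ_J²) simplifies to sin(π/15) = 0.2079117.
ω* = 2/(1 + 0.2079117) = 2/1.2079117 = 1.655750.
ρ(B_{ω*}) = ω*−1 = 0.655750

ω* = 1.655750, ρ_SOR = 0.655750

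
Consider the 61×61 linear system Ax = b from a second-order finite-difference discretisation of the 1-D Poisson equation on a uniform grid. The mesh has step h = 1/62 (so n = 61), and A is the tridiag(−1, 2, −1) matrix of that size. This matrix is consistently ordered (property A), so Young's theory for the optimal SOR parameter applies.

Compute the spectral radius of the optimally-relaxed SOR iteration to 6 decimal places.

With n=61, ρ(Jacobi) = cos(π/62) = 0.998717.
1 − cos²(π/62) = sin²(π/62) ⇒ √(1−ρ_J²) = sin(π/62) = 0.0506492.
[ω*] 2 ÷ (1 + 0.0506492) = 2 ÷ 1.0506492 = 1.903585.
ρ_SOR = ω* − 1 ≈ 0.903585.

ρ_SOR = 0.903585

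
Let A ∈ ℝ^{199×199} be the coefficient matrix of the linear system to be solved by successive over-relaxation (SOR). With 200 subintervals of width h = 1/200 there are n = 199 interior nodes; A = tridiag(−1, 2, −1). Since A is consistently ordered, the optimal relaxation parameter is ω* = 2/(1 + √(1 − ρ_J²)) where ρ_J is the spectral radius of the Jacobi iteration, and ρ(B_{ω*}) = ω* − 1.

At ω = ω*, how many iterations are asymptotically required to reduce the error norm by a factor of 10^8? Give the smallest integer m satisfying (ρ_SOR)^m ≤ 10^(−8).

m = 587

ρ_J = max_k |cos(kπ/200)| = cos(π/200) = 0.9998766
√(1−ρ_J²) simplifies to sin(π/200) = 0.0157073.
Young: ω* = 2/(1+√(1−ρ_J²)) = 2/(1+0.0157073) = 2/1.0157073 = 1.9690712.
Hence ρ(B_{ω*}) = 1.9690712 − 1 = 0.9690712.
For 8 digits: m = 8·ln10 / (−ln 0.9690712) = 18.4207/0.0314172 = 586.325; round up → m = 587.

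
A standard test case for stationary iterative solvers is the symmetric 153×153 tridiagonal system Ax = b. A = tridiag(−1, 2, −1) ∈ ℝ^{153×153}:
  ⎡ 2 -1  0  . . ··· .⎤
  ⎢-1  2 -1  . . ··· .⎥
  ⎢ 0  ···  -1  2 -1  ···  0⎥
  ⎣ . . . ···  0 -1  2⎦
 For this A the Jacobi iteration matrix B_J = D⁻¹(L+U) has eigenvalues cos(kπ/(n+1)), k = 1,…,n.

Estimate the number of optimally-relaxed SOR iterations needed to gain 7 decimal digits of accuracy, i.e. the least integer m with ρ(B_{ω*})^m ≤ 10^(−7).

m = 396

spectrum of D⁻¹(L+U) = {cos(kπ/154) : 1≤k≤153}; ρ_J = cos(π/154) = 0.9997919.
√(1 − cos²(π/154)) = sin(π/154) ≈ 0.0203985.
[ω*] 2 ÷ (1 + 0.0203985) = 2 ÷ 1.0203985 = 1.9600186.
and ρ(B_{ω*}) = 1.9600186 − 1 = 0.9600186.
m ≥ 7·ln10 / (−ln 0.9600186) = 395.026; smallest integer m = 396.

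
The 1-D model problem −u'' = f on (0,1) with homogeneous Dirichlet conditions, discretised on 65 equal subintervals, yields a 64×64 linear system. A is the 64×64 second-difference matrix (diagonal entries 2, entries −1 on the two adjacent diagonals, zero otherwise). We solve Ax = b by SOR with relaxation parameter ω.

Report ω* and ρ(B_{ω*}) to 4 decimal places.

ω* = 1.9078, ρ_SOR = 0.9078

ρ_J = max_k |cos(kπ/65)| = cos(π/65) = 0.9988
√(1 − cos²(π/65)) = sin(π/65) ≈ 0.04831.
[ω*] 2 ÷ (1 + 0.04831) = 2 ÷ 1.04831 = 1.9078.
[ρ_SOR] ω* − 1 = 0.9078.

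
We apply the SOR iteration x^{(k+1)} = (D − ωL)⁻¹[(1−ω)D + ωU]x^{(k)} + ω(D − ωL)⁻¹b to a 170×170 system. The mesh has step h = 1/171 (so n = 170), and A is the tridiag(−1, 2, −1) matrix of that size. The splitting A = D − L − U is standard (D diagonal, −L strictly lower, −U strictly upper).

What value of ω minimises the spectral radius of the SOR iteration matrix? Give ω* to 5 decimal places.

ρ_J = max_k |cos(kπ/171)| = cos(π/171) = 0.99983
√(1 − cos²(π/171)) = sin(π/171) ≈ 0.018371.
Young: ω* = 2/(1+√(1−ρ_J²)) = 2/(1+0.018371) = 2/1.018371 = 1.96392.
[ρ_SOR] ω* − 1 = 0.96392.

ω* = 1.96392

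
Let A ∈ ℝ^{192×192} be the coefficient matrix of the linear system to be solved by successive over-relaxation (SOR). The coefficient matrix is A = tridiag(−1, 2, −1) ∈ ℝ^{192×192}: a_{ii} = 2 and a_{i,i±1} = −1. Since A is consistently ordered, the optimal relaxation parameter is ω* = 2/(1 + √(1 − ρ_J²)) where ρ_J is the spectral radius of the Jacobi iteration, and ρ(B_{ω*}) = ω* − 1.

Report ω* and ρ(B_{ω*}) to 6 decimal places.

ω* = 1.967967, ρ_SOR = 0.967967

ρ_J = max_k |cos(kπ/193)| = cos(π/193) = 0.999868
root = sin(π/193) = 0.0162770  (since 1−cos² = sin²).
So ω* = 2/1.0162770 = 1.967967 (Young).
At ω = 1.967967 every |λ(B_ω)| = ω−1, so ρ_SOR = 0.967967.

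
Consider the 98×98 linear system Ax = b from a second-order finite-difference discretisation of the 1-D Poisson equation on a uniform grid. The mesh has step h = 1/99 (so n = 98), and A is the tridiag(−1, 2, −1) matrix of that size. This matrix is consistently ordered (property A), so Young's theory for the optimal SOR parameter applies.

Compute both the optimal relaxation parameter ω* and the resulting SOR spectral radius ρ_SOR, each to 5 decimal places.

ω* = 1.93850, ρ_SOR = 0.93850

½·tridiag(1,0,1) at n=98: λ_k = cos(kπ/99); max |λ| at k=1 ⇒ ρ_J = cos(π/99) ≈ 0.99950.
1 − cos²(π/99) = sin²(π/99) ⇒ √(1−ρ_J²) = sin(π/99) = 0.031728.
ω* = 2/(1 + 0.031728) = 2/1.031728 = 1.93850.
ρ(B_{ω*}) = ω*−1 = 0.93850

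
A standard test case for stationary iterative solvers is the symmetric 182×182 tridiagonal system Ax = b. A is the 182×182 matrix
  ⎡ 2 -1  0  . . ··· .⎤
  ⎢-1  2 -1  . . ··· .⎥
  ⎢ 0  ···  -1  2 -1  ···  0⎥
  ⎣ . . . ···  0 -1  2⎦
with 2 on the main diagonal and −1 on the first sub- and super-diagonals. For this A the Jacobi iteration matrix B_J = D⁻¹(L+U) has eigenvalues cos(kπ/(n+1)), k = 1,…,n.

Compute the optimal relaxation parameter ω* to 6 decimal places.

n=182: λ(B_J) = 1 − λ(A)/2 = cos(kπ/183); k=1 gives ρ_J = 0.999853.
√(1 − cos²(π/183)) = sin(π/183) ≈ 0.0171663.
Young: ω* = 2/(1+√(1−ρ_J²)) = 2/(1+0.0171663) = 2/1.0171663 = 1.966247.
ρ_SOR = ω* − 1 ≈ 0.966247.

ω* = 1.966247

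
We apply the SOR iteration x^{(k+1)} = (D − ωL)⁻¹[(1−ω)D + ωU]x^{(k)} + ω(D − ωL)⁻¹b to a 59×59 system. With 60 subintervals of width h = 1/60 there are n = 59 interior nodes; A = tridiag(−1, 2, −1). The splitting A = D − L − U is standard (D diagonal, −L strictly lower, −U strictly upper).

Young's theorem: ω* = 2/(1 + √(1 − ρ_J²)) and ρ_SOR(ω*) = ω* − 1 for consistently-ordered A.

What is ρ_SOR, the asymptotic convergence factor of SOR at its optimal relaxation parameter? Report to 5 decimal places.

ρ_SOR = 0.90053

ρ_J = max_k |cos(kπ/60)| = cos(π/60) = 0.99863
√(1−ρ_J²) = |sin(π/60)| = 0.052336
So ω* = 2/1.052336 = 1.90053 (Young).
At ω = 1.90053 every |λ(B_ω)| = ω−1, so ρ_SOR = 0.90053.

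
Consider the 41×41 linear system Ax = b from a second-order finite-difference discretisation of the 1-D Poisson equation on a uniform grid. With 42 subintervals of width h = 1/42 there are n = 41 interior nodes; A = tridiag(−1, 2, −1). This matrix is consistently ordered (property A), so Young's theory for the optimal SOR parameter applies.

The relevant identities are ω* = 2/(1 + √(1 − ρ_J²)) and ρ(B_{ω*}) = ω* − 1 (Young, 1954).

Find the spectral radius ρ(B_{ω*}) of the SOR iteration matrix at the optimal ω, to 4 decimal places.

ρ_SOR = 0.8609

spectrum of D⁻¹(L+U) = {cos(kπ/42) : 1≤k≤41}; ρ_J = cos(π/42) = 0.9972.
root = sin(π/42) = 0.07473  (since 1−cos² = sin²).
So ω* = 2/1.07473 = 1.8609 (Young).
ρ_SOR = ω* − 1 = 1.8609 − 1 = 0.8609.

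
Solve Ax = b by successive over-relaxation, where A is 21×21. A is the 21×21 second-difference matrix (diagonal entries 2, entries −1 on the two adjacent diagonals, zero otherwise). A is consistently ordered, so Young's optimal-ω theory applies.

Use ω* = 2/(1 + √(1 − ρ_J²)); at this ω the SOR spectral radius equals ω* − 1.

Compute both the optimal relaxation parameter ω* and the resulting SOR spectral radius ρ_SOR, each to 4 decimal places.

½·tridiag(1,0,1) at n=21: λ_k = cos(kπ/22); max |λ| at k=1 ⇒ ρ_J = cos(π/22) ≈ 0.9898.
√(1−ρ_J²) = |sin(π/22)| = 0.14231
So ω* = 2/1.14231 = 1.7508 (Young).
ρ(B_{ω*}) = ω*−1 = 0.7508

ω* = 1.7508, ρ_SOR = 0.7508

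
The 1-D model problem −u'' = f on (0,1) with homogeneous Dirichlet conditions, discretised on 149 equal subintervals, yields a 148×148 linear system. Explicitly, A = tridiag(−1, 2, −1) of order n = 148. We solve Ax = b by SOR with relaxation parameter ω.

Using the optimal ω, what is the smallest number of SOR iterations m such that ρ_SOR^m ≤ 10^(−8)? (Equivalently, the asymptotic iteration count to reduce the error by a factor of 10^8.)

m = 437

ρ_J = max_k |cos(kπ/149)| = cos(π/149) = 0.9997777
√(1−ρ_J²) simplifies to sin(π/149) = 0.0210830.
Then 2/(1+√(1−ρ_J²)) = 2/(1+0.0210830); ω* = 2/1.0210830 = 1.9587046.
[ρ_SOR] ω* − 1 = 0.9587046.
For 8 digits: m = 8·ln10 / (−ln 0.9587046) = 18.4207/0.0421723 = 436.796; round up → m = 437.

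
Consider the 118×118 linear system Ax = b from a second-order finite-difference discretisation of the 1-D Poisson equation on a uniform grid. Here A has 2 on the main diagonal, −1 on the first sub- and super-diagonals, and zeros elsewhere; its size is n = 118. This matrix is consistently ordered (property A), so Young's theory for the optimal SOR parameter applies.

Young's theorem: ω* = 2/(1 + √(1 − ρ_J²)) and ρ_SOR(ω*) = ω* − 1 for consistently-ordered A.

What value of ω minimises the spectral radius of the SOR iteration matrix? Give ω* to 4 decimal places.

½·tridiag(1,0,1) at n=118: λ_k = cos(kπ/119); max |λ| at k=1 ⇒ ρ_J = cos(π/119) ≈ 0.9997.
1 − cos²(π/119) = sin²(π/119) ⇒ √(1−ρ_J²) = sin(π/119) = 0.02640.
So ω* = 2/1.02640 = 1.9486 (Young).
[ρ_SOR] ω* − 1 = 0.9486.

ω* = 1.9486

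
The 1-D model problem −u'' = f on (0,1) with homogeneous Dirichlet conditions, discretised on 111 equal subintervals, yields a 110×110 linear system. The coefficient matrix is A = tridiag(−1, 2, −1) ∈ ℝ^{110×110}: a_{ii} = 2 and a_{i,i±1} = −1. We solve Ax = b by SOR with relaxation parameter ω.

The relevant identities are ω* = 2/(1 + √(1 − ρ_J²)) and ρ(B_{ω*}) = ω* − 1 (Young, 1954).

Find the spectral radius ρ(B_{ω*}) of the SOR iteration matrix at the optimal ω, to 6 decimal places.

ρ_SOR = 0.944960

n=110: λ(B_J) = 1 − λ(A)/2 = cos(kπ/111); k=1 gives ρ_J = 0.999600.
√(1−ρ_J²) simplifies to sin(π/111) = 0.0282989.
[ω*] 2 ÷ (1 + 0.0282989) = 2 ÷ 1.0282989 = 1.944960.
ρ_SOR = ω* − 1 ≈ 0.944960.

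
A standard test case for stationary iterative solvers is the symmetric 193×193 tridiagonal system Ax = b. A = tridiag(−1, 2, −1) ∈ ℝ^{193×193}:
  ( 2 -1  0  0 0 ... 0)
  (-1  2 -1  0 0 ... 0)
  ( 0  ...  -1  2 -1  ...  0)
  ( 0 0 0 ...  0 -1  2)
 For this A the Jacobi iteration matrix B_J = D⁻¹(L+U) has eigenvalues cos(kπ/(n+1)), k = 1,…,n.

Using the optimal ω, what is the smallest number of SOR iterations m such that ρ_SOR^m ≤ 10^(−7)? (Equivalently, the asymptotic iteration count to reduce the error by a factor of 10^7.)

With n=193, ρ(Jacobi) = cos(π/194) = 0.9998689.
1 − cos²(π/194) = sin²(π/194) ⇒ √(1−ρ_J²) = sin(π/194) = 0.0161931.
ω* = 2/(1+0.0161931) = 1.9681299
Hence ρ(B_{ω*}) = 1.9681299 − 1 = 0.9681299.
ρ_SOR^m ≤ 10^(−7) ⇔ m ≥ 7·ln10/(−ln 0.9681299) = 16.1181/0.032389 = 497.641; m = ⌈497.641⌉ = 498.

m = 498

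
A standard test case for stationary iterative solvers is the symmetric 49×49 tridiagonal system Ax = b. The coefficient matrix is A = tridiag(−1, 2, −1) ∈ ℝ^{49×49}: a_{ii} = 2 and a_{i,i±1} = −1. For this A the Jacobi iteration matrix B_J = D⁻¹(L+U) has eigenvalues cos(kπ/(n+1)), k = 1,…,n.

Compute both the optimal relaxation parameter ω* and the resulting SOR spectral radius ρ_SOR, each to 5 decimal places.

ω* = 1.88184, ρ_SOR = 0.88184

½·tridiag(1,0,1) at n=49: λ_k = cos(kπ/50); max |λ| at k=1 ⇒ ρ_J = cos(π/50) ≈ 0.99803.
√(1 − cos²(π/50)) = sin(π/50) ≈ 0.062791.
ω* = 2 / (1 + 0.062791) = 2 / 1.062791 ≈ 1.88184.
ρ_SOR = ω* − 1 = 1.88184 − 1 = 0.88184.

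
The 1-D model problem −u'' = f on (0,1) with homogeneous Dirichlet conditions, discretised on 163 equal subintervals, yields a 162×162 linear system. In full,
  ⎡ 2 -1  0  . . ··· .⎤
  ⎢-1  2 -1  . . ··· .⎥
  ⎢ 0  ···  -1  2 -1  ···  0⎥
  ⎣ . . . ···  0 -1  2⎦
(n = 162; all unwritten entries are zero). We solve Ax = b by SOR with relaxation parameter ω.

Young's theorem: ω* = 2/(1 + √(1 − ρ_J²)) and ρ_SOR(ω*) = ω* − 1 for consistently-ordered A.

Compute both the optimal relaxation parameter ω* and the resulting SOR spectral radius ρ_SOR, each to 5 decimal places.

ω* = 1.96218, ρ_SOR = 0.96218

B_J for the 162×162 system has eigenvalues cos(kπ/163); ρ_J = cos(π/163) = 0.99981.
√(1−ρ_J²) simplifies to sin(π/163) = 0.019272.
Then 2/(1+√(1−ρ_J²)) = 2/(1+0.019272); ω* = 2/1.019272 = 1.96218.
ρ_SOR = ω* − 1 = 1.96218 − 1 = 0.96218.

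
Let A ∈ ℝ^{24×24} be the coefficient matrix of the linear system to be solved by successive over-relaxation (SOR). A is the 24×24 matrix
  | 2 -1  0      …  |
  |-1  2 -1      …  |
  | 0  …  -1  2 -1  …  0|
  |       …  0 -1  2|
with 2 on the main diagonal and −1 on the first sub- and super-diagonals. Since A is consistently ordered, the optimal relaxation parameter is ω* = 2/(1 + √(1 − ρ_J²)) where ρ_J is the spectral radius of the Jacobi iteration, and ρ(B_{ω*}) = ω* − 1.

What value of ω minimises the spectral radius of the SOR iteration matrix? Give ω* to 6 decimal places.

ω* = 1.777251

spectrum of D⁻¹(L+U) = {cos(kπ/25) : 1≤k≤24}; ρ_J = cos(π/25) = 0.992115.
1 − cos²(π/25) = sin²(π/25) ⇒ √(1−ρ_J²) = sin(π/25) = 0.1253332.
Young: ω* = 2/(1+√(1−ρ_J²)) = 2/(1+0.1253332) = 2/1.1253332 = 1.777251.
and ρ(B_{ω*}) = 1.777251 − 1 = 0.777251.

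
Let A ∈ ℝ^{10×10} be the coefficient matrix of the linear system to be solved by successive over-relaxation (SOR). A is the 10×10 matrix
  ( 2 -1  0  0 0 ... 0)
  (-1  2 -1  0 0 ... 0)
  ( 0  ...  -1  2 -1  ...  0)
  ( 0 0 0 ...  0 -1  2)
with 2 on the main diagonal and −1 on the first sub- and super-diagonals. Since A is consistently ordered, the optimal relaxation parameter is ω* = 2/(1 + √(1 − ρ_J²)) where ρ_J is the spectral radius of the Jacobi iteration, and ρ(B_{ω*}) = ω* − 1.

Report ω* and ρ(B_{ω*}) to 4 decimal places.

ω* = 1.5604, ρ_SOR = 0.5604

[ρ_J] n=10: ρ(B_J) = cos(π/(n+1)) = cos(π/11) = 0.9595.
1 − cos²(π/11) = sin²(π/11) ⇒ √(1−ρ_J²) = sin(π/11) = 0.28173.
So ω* = 2/1.28173 = 1.5604 (Young).
ρ_SOR = ω* − 1 ≈ 0.5604.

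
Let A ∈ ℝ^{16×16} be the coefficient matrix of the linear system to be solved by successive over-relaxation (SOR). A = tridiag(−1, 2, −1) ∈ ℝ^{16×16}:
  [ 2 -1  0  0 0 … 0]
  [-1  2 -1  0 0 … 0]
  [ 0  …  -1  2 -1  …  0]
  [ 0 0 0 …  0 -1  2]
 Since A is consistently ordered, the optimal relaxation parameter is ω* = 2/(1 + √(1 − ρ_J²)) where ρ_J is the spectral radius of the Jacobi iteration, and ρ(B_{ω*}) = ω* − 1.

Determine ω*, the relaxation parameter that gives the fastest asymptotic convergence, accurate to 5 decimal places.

½·tridiag(1,0,1) at n=16: λ_k = cos(kπ/17); max |λ| at k=1 ⇒ ρ_J = cos(π/17) ≈ 0.98297.
√(1 − cos²(π/17)) = sin(π/17) ≈ 0.183750.
ω* = 2/(1+0.183750) = 1.68955
Hence ρ(B_{ω*}) = 1.68955 − 1 = 0.68955.

ω* = 1.68955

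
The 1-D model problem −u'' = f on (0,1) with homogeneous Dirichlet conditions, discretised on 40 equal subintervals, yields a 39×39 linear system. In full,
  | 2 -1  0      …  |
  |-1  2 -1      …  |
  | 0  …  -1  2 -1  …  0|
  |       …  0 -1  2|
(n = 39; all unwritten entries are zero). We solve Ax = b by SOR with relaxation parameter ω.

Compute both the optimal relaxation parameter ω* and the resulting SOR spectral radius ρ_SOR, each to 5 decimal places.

ρ_J = max_k |cos(kπ/40)| = cos(π/40) = 0.99692
√(1 − cos²(π/40)) = sin(π/40) ≈ 0.078459.
Young: ω* = 2/(1+√(1−ρ_J²)) = 2/(1+0.078459) = 2/1.078459 = 1.85450.
ρ_SOR = ω* − 1 ≈ 0.85450.

ω* = 1.85450, ρ_SOR = 0.85450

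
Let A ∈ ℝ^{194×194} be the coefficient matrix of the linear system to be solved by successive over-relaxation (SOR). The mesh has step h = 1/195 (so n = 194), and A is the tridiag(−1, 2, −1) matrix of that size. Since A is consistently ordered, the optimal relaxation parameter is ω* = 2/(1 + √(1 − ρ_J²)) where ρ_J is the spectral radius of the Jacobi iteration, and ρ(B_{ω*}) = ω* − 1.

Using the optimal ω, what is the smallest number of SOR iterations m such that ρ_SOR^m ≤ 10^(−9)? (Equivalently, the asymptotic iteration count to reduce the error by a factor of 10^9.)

½·tridiag(1,0,1) at n=194: λ_k = cos(kπ/195); max |λ| at k=1 ⇒ ρ_J = cos(π/195) ≈ 0.9998702.
1 − cos²(π/195) = sin²(π/195) ⇒ √(1−ρ_J²) = sin(π/195) = 0.0161100.
ω* = 2/(1 + 0.0161100) = 2/1.0161100 = 1.9682908.
Hence ρ(B_{ω*}) = 1.9682908 − 1 = 0.9682908.
For 9 digits: m = 9·ln10 / (−ln 0.9682908) = 20.7233/0.0322228 = 643.125; round up → m = 644.

m = 644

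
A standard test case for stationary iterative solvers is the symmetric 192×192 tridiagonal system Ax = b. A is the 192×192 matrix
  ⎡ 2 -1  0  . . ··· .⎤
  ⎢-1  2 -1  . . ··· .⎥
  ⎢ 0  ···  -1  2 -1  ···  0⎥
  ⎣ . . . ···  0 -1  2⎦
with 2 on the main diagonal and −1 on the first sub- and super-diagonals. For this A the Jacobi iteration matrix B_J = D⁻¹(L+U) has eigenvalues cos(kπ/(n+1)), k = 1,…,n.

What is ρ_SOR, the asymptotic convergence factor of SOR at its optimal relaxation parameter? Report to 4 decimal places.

With n=192, ρ(Jacobi) = cos(π/193) = 0.9999.
√(1 − cos²(π/193)) = sin(π/193) ≈ 0.01628.
Young: ω* = 2/(1+√(1−ρ_J²)) = 2/(1+0.01628) = 2/1.01628 = 1.9680.
[ρ_SOR] ω* − 1 = 0.9680.

ρ_SOR = 0.9680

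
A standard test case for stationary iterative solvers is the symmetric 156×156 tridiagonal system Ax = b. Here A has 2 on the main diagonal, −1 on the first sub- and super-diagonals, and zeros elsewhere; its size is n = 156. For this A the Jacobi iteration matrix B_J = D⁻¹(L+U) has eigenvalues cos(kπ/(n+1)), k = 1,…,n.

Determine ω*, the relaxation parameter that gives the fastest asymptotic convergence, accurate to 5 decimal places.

ω* = 1.96077

With n=156, ρ(Jacobi) = cos(π/157) = 0.99980.
root = sin(π/157) = 0.020009  (since 1−cos² = sin²).
ω* = 2/(1+0.020009) = 1.96077
ρ_SOR = ω* − 1 = 1.96077 − 1 = 0.96077.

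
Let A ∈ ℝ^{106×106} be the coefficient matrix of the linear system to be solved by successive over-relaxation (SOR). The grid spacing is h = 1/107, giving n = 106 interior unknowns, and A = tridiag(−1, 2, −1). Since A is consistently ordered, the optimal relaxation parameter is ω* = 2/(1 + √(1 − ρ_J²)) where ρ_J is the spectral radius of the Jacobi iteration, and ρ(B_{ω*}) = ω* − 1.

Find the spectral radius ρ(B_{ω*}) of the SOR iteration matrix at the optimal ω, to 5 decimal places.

ρ_SOR = 0.94296

[ρ_J] n=106: ρ(B_J) = cos(π/(n+1)) = cos(π/107) = 0.99957.
root = sin(π/107) = 0.029356  (since 1−cos² = sin²).
Then 2/(1+√(1−ρ_J²)) = 2/(1+0.029356); ω* = 2/1.029356 = 1.94296.
[ρ_SOR] ω* − 1 = 0.94296.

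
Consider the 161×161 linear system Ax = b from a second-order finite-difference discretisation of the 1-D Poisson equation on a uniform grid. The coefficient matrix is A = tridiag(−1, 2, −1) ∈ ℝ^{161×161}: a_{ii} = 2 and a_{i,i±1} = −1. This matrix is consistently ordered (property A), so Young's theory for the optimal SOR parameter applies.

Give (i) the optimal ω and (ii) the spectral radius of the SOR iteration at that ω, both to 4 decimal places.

ω* = 1.9620, ρ_SOR = 0.9620

[ρ_J] n=161: ρ(B_J) = cos(π/(n+1)) = cos(π/162) = 0.9998.
1 − cos²(π/162) = sin²(π/162) ⇒ √(1−ρ_J²) = sin(π/162) = 0.01939.
ω* = 2/(1 + 0.01939) = 2/1.01939 = 1.9620.
ρ_SOR = ω* − 1 ≈ 0.9620.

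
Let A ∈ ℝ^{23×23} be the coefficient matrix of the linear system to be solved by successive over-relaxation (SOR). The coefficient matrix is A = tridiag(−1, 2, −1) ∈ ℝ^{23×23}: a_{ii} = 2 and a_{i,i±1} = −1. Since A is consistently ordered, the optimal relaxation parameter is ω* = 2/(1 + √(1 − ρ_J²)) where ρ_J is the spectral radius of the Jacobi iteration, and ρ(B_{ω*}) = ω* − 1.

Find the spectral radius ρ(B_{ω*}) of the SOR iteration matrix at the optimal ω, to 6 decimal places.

spectrum of D⁻¹(L+U) = {cos(kπ/24) : 1≤k≤23}; ρ_J = cos(π/24) = 0.991445.
√(1−ρ_J²) = |sin(π/24)| = 0.1305262
ω* = 2 / (1 + 0.1305262) = 2 / 1.1305262 ≈ 1.769088.
At ω = 1.769088 every |λ(B_ω)| = ω−1, so ρ_SOR = 0.769088.

ρ_SOR = 0.769088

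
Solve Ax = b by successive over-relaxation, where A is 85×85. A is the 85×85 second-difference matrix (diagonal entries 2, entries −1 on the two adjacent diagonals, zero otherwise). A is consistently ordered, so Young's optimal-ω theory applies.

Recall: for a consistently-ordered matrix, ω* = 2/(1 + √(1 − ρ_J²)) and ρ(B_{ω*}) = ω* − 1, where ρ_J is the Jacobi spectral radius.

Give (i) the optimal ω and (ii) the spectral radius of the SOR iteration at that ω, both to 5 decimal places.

n=85: λ(B_J) = 1 − λ(A)/2 = cos(kπ/86); k=1 gives ρ_J = 0.99933.
√(1−ρ_J²) simplifies to sin(π/86) = 0.036522.
ω* = 2/(1 + 0.036522) = 2/1.036522 = 1.92953.
ρ(B_{ω*}) = ω*−1 = 0.92953

ω* = 1.92953, ρ_SOR = 0.92953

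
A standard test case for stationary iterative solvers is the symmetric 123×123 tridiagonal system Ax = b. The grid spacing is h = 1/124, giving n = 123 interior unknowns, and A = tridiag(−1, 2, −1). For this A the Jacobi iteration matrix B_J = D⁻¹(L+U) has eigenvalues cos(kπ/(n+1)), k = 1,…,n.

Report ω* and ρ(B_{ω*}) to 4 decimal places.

ω* = 1.9506, ρ_SOR = 0.9506

n=123: λ(B_J) = 1 − λ(A)/2 = cos(kπ/124); k=1 gives ρ_J = 0.9997.
√(1−ρ_J²) = |sin(π/124)| = 0.02533
ω* = 2 / (1 + 0.02533) = 2 / 1.02533 ≈ 1.9506.
ρ(B_{ω*}) = ω*−1 = 0.9506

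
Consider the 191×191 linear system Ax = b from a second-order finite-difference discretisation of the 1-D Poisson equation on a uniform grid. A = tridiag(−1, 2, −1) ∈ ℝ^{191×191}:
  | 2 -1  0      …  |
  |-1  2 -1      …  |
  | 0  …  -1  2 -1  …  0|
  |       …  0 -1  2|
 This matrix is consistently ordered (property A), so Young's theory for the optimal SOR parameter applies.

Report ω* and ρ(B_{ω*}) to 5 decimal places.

ω* = 1.96780, ρ_SOR = 0.96780

½·tridiag(1,0,1) at n=191: λ_k = cos(kπ/192); max |λ| at k=1 ⇒ ρ_J = cos(π/192) ≈ 0.99987.
1 − cos²(π/192) = sin²(π/192) ⇒ √(1−ρ_J²) = sin(π/192) = 0.016362.
ω* = 2/(1 + 0.016362) = 2/1.016362 = 1.96780.
At ω = 1.96780 every |λ(B_ω)| = ω−1, so ρ_SOR = 0.96780.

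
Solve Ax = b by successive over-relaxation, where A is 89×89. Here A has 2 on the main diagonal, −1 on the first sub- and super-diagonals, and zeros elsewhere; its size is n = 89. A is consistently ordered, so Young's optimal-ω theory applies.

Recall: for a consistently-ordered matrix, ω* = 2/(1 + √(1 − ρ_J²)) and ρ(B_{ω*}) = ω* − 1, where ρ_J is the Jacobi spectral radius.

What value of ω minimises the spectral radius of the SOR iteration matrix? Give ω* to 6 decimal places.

ω* = 1.932555

n=89: λ(B_J) = 1 − λ(A)/2 = cos(kπ/90); k=1 gives ρ_J = 0.999391.
1 − cos²(π/90) = sin²(π/90) ⇒ √(1−ρ_J²) = sin(π/90) = 0.0348995.
So ω* = 2/1.0348995 = 1.932555 (Young).
ρ(B_{ω*}) = ω*−1 = 0.932555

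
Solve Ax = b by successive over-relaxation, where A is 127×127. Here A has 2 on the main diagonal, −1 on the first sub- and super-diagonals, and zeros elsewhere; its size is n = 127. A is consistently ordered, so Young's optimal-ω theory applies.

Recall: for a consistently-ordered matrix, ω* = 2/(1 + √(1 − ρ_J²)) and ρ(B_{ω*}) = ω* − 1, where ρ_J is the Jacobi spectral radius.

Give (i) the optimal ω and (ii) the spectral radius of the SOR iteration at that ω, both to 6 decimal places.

spectrum of D⁻¹(L+U) = {cos(kπ/128) : 1≤k≤127}; ρ_J = cos(π/128) = 0.999699.
√(1−ρ_J²) = |sin(π/128)| = 0.0245412
ω* = 2 / (1 + 0.0245412) = 2 / 1.0245412 ≈ 1.952093.
ρ_SOR = ω* − 1 ≈ 0.952093.

ω* = 1.952093, ρ_SOR = 0.952093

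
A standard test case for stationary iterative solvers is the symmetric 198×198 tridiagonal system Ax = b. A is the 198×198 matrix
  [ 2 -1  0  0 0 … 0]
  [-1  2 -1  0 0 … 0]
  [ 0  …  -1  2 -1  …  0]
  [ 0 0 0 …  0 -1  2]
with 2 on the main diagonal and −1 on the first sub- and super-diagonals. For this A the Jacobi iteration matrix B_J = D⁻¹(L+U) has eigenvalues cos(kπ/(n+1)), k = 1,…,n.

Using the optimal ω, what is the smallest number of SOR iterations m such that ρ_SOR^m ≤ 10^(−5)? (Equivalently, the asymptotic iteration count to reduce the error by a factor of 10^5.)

m = 365

n=198: λ(B_J) = 1 − λ(A)/2 = cos(kπ/199); k=1 gives ρ_J = 0.9998754.
√(1 − cos²(π/199)) = sin(π/199) ≈ 0.0157862.
ω* = 2 / (1 + 0.0157862) = 2 / 1.0157862 ≈ 1.9689183.
and ρ(B_{ω*}) = 1.9689183 − 1 = 0.9689183.
Need (0.9689183)^m ≤ 10^(−5): m ≥ 5·ln10/|ln 0.9689183| = 11.5129/0.031575 = 364.621 ⇒ m = 365.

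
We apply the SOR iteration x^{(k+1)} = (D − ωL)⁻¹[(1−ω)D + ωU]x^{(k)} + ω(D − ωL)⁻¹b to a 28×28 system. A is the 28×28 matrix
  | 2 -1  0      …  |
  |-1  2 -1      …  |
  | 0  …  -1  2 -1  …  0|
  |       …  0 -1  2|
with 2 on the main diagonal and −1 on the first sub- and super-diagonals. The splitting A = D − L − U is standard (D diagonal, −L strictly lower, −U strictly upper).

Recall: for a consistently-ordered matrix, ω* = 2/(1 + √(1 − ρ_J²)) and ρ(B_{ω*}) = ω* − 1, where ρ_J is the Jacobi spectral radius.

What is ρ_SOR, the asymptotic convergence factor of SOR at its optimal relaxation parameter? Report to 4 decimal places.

B_J for the 28×28 system has eigenvalues cos(kπ/29); ρ_J = cos(π/29) = 0.9941.
root = sin(π/29) = 0.10812  (since 1−cos² = sin²).
So ω* = 2/1.10812 = 1.8049 (Young).
Hence ρ(B_{ω*}) = 1.8049 − 1 = 0.8049.

ρ_SOR = 0.8049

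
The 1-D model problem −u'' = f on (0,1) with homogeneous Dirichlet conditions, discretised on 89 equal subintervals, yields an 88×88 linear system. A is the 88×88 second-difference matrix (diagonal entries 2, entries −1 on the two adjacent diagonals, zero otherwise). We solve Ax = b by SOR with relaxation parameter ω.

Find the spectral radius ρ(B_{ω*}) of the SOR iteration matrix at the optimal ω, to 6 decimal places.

ρ_SOR = 0.931823

[ρ_J] n=88: ρ(B_J) = cos(π/(n+1)) = cos(π/89) = 0.999377.
root = sin(π/89) = 0.0352915  (since 1−cos² = sin²).
[ω*] 2 ÷ (1 + 0.0352915) = 2 ÷ 1.0352915 = 1.931823.
At ω = 1.931823 every |λ(B_ω)| = ω−1, so ρ_SOR = 0.931823.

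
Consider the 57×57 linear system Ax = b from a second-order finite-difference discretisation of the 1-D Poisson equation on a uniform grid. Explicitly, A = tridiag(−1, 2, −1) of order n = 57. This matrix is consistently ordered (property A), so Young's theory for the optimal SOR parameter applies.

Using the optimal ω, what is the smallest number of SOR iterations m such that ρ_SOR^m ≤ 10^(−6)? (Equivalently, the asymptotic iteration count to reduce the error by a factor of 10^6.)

m = 128

[ρ_J] n=57: ρ(B_J) = cos(π/(n+1)) = cos(π/58) = 0.9985334.
root = sin(π/58) = 0.0541389  (since 1−cos² = sin²).
So ω* = 2/1.0541389 = 1.8972832 (Young).
[ρ_SOR] ω* − 1 = 0.8972832.
6·ln10 = 13.8155; −ln(0.8972832) = 0.108384; m = ⌈13.8155/0.108384⌉ = ⌈127.468⌉ = 128.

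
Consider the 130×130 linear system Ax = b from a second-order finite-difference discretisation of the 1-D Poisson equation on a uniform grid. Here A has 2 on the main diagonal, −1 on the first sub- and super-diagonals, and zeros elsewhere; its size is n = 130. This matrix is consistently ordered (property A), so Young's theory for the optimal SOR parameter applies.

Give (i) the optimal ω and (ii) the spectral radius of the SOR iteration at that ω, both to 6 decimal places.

ω* = 1.953164, ρ_SOR = 0.953164

With n=130, ρ(Jacobi) = cos(π/131) = 0.999712.
√(1−ρ_J²) = |sin(π/131)| = 0.0239793
So ω* = 2/1.0239793 = 1.953164 (Young).
and ρ(B_{ω*}) = 1.953164 − 1 = 0.953164.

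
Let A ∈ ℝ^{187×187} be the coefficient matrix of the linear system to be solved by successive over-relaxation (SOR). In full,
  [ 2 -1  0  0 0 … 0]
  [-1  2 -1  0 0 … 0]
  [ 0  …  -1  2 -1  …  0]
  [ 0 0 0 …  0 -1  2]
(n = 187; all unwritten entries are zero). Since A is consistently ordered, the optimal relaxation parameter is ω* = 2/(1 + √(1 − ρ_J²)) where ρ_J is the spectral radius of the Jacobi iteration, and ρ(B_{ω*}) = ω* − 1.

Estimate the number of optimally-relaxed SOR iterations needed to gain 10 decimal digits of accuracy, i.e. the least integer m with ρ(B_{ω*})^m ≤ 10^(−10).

ρ_J = max_k |cos(kπ/188)| = cos(π/188) = 0.9998604
1 − cos²(π/188) = sin²(π/188) ⇒ √(1−ρ_J²) = sin(π/188) = 0.0167098.
ω* = 2/(1+0.0167098) = 1.9671297
At ω = 1.9671297 every |λ(B_ω)| = ω−1, so ρ_SOR = 0.9671297.
10·ln10 = 23.0259; −ln(0.9671297) = 0.0334227; m = ⌈23.0259/0.0334227⌉ = ⌈688.930⌉ = 689.

m = 689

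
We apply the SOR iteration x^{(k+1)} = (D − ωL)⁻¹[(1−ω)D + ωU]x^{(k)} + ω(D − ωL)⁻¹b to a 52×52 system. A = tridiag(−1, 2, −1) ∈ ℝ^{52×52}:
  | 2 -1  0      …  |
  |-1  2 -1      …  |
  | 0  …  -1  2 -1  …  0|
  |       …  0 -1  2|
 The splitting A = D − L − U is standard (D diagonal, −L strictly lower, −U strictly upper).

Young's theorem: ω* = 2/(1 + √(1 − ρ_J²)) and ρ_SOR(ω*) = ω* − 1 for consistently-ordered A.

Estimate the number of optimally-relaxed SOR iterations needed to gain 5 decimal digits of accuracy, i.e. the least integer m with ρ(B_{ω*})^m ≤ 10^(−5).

m = 98

spectrum of D⁻¹(L+U) = {cos(kπ/53) : 1≤k≤52}; ρ_J = cos(π/53) = 0.9982437.
√(1−ρ_J²) = |sin(π/53)| = 0.0592406
ω* = 2/(1+0.0592406) = 1.8881451
[ρ_SOR] ω* − 1 = 0.8881451.
m ≥ 5·ln10 / (−ln 0.8881451) = 97.057; smallest integer m = 98.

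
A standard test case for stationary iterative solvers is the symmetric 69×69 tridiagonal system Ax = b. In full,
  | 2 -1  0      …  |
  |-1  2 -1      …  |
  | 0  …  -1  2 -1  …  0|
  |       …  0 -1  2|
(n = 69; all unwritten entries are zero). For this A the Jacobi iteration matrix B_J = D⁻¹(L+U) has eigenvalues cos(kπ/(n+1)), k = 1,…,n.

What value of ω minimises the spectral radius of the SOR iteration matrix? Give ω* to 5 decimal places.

ω* = 1.91412

n=69: λ(B_J) = 1 − λ(A)/2 = cos(kπ/70); k=1 gives ρ_J = 0.99899.
√(1−ρ_J²) simplifies to sin(π/70) = 0.044865.
[ω*] 2 ÷ (1 + 0.044865) = 2 ÷ 1.044865 = 1.91412.
ρ_SOR = ω* − 1 = 1.91412 − 1 = 0.91412.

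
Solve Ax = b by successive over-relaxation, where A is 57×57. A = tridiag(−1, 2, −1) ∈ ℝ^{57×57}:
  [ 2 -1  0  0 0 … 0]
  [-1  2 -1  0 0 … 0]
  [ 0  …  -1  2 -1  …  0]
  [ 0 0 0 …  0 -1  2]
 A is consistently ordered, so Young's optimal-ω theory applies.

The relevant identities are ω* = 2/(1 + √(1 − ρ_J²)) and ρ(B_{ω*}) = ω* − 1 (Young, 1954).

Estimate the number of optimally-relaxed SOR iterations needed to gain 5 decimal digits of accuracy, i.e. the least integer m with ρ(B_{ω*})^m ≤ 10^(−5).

n=57: λ(B_J) = 1 − λ(A)/2 = cos(kπ/58); k=1 gives ρ_J = 0.9985334.
1 − cos²(π/58) = sin²(π/58) ⇒ √(1−ρ_J²) = sin(π/58) = 0.0541389.
ω* = 2/(1 + 0.0541389) = 2/1.0541389 = 1.8972832.
At ω = 1.8972832 every |λ(B_ω)| = ω−1, so ρ_SOR = 0.8972832.
5·ln10 = 11.5129; −ln(0.8972832) = 0.108384; m = ⌈11.5129/0.108384⌉ = ⌈106.223⌉ = 107.

m = 107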